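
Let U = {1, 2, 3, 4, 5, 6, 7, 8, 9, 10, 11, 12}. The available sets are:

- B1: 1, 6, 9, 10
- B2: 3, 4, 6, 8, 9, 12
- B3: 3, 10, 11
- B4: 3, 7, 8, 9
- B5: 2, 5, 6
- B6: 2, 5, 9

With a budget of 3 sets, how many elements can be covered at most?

10

Choosing B1, B2, B5 covers {1, 2, 3, 4, 5, 6, 8, 9, 10, 12} — 10 elements.
No choice of 3 sets does better; here 7, 11 are left uncovered.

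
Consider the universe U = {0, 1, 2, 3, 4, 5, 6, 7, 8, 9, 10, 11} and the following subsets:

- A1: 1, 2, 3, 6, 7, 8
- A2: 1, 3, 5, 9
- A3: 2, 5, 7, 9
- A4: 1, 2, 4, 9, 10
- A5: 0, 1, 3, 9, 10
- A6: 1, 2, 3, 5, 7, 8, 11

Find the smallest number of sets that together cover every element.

A1, A4, A5, A6 together cover {0, 1, 2, 3, 4, 5, 6, 7, 8, 9, 10, 11} — every element.
No 3 of the 6 sets cover everything (all 20 triples fall short), so 4 is minimum.

4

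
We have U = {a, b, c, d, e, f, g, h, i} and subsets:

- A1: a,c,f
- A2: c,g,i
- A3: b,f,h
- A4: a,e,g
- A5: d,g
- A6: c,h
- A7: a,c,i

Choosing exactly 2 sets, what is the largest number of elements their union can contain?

6

Choosing A2, A3 covers {b, c, f, g, h, i} — 6 elements.
No choice of 2 sets does better; here a, d, e are left uncovered.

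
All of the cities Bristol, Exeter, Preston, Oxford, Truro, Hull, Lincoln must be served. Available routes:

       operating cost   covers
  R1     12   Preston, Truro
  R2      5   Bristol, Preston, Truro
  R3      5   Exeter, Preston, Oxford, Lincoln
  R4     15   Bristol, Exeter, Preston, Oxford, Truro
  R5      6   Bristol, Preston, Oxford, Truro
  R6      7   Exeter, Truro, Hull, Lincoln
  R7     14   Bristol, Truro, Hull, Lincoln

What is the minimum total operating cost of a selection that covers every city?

13

R5, R6 cover every city at operating cost 6 + 7 = 13.
Any cover uses at least 2 routes; among all covering selections none totals below 13.
Greedy by coverage-per-operating cost would pick R3, R2, R6 for 17 — worse than the optimum 13.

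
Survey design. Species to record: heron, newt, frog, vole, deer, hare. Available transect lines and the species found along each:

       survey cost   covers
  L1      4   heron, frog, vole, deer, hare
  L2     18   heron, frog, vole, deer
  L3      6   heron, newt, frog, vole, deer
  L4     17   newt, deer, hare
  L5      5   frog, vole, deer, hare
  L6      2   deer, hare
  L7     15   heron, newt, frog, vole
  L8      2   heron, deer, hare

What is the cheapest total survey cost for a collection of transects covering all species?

L3, L6 cover every species at survey cost 6 + 2 = 8.
Any cover uses at least 2 transects; among all covering selections none totals below 8.
Greedy by coverage-per-survey cost would pick L8, L1, L3 for 12 — worse than the optimum 8.

8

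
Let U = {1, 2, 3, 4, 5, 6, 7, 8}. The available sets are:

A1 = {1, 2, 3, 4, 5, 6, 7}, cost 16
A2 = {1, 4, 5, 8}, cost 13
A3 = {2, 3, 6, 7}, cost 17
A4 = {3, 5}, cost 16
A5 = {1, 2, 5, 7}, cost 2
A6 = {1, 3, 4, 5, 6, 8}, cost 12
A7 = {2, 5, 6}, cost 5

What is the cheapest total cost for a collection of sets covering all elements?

14

A5, A6 cover every element at cost 2 + 12 = 14.
Any cover uses at least 2 sets; among all covering selections none totals below 14.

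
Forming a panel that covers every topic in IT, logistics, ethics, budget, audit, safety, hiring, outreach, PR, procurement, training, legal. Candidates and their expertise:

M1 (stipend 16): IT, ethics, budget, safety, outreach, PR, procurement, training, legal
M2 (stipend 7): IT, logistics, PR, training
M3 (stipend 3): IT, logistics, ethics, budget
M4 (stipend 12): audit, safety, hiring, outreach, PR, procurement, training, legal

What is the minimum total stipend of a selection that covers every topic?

15

M3, M4 cover every topic at stipend 3 + 12 = 15.
Any cover uses at least 2 members; among all covering selections none totals below 15.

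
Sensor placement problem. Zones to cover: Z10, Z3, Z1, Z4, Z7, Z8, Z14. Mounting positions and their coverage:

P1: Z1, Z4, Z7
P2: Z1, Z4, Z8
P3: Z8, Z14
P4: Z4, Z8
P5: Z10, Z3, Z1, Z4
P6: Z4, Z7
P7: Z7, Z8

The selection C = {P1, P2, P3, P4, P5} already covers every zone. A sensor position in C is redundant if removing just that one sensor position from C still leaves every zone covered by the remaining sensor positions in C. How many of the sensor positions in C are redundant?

Drop P1: Z7 uncovered — not redundant.
Drop P2: the rest still cover every zone — redundant.
Drop P3: Z14 uncovered — not redundant.
Drop P4: the rest still cover every zone — redundant.
Drop P5: Z10, Z3 uncovered — not redundant.
2 redundant: P2, P4.

2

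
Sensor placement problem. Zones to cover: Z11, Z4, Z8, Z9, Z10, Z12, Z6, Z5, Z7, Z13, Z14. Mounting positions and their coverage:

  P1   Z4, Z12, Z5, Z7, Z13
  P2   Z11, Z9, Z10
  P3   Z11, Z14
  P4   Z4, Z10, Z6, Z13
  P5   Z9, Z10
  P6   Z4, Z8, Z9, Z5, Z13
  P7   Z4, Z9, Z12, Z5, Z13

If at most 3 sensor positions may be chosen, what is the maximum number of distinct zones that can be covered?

Choosing P1, P2, P3 covers {Z11, Z4, Z9, Z10, Z12, Z5, Z7, Z13, Z14} — 9 zones.
No choice of 3 sensor positions does better; here Z8, Z6 are left uncovered.

9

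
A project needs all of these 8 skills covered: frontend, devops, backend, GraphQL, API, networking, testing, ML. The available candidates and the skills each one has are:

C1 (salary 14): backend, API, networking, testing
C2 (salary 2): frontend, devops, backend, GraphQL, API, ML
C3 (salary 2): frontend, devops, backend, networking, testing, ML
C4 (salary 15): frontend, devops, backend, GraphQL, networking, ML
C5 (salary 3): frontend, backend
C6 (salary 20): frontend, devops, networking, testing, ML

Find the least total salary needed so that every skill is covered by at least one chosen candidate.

C2, C3 cover every skill at salary 2 + 2 = 4.
Any cover uses at least 2 candidates; among all covering selections none totals below 4.

4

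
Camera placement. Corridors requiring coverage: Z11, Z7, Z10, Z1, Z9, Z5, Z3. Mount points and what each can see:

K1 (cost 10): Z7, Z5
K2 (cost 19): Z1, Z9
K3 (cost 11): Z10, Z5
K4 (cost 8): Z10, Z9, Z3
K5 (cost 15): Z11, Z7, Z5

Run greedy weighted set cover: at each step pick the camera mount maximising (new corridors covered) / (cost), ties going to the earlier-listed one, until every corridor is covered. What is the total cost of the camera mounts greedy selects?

Pick 1: K4 adds 3 new (Z10, Z9, Z3) at cost 8 (ratio 3/8).
Pick 2: K1 adds 2 new (Z7, Z5) at cost 10 (ratio 2/10).
Pick 3: K5 adds 1 new (Z11) at cost 15 (ratio 1/15).
Pick 4: K2 adds 1 new (Z1) at cost 19 (ratio 1/19).
Greedy total cost: 8 + 10 + 15 + 19 = 52. (The true optimum is 42, so greedy overshoots here.)

52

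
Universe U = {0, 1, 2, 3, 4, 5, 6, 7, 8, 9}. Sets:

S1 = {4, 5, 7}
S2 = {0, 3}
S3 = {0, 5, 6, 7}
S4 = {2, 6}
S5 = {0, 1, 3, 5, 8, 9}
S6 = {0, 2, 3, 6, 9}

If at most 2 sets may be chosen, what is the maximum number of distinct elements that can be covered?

8

Choosing S1, S5 covers {0, 1, 3, 4, 5, 7, 8, 9} — 8 elements.
No choice of 2 sets does better; here 2, 6 are left uncovered.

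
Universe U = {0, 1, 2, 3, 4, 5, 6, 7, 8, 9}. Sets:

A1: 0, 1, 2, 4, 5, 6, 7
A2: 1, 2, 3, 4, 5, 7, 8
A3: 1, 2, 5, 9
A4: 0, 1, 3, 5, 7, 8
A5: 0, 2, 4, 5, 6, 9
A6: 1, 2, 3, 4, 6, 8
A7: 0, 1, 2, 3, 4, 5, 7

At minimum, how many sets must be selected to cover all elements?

A2, A5 together cover {0, 1, 2, 3, 4, 5, 6, 7, 8, 9} — every element.
No single set contains all 10 elements, so 2 is optimal.

2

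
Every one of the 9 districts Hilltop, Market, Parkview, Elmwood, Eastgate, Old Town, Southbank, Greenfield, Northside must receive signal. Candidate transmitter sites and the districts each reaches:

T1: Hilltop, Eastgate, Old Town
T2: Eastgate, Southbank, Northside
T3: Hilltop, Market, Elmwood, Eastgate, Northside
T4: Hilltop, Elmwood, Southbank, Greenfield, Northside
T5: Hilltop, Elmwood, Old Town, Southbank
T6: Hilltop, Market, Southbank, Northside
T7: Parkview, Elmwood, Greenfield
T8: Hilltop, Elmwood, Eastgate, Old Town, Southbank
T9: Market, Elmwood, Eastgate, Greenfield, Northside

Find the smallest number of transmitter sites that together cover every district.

3

T1, T6, T7 together cover {Hilltop, Market, Parkview, Elmwood, Eastgate, Old Town, Southbank, Greenfield, Northside} — every district.
No 2 of the 9 transmitter sites cover everything (all 36 pairs fall short), so 3 is minimum.
Greedy (largest uncovered first) would take T3, T4, T1, T7 — 4 transmitter sites — but 3 suffice.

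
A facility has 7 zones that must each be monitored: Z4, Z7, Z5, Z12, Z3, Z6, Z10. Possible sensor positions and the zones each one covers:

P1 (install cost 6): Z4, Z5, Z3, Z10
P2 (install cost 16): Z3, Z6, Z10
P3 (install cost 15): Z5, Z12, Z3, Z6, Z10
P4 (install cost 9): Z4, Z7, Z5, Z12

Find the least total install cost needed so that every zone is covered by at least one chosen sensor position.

P3, P4 cover every zone at install cost 15 + 9 = 24.
Any cover uses at least 2 sensor positions; among all covering selections none totals below 24.
Greedy by coverage-per-install cost would pick P1, P4, P3 for 30 — worse than the optimum 24.

24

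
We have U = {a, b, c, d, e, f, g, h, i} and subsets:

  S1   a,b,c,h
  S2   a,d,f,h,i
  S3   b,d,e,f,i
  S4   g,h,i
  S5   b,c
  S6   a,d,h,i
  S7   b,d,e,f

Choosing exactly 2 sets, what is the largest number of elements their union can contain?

Choosing S1, S3 covers {a, b, c, d, e, f, h, i} — 8 elements.
No choice of 2 sets does better; here g is left uncovered.

8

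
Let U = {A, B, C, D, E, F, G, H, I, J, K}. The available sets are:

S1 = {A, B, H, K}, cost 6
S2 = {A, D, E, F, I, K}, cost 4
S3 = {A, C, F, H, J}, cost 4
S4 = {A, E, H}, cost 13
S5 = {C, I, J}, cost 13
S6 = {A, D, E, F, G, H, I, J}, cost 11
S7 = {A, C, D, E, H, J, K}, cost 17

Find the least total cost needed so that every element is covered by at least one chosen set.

S1, S3, S6 cover every element at cost 6 + 4 + 11 = 21.
Any cover uses at least 3 sets; among all covering selections none totals below 21.
Greedy by coverage-per-cost would pick S2, S3, S1, S6 for 25 — worse than the optimum 21.

21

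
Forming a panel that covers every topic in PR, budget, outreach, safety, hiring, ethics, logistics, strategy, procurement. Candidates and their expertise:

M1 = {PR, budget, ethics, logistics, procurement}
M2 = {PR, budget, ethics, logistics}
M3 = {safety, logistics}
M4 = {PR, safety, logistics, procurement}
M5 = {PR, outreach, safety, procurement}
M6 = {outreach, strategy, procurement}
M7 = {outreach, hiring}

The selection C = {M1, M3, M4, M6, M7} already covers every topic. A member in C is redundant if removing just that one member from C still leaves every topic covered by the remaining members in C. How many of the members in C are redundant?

Drop M1: budget, ethics uncovered — not redundant.
Drop M3: the rest still cover every topic — redundant.
Drop M4: the rest still cover every topic — redundant.
Drop M6: strategy uncovered — not redundant.
Drop M7: hiring uncovered — not redundant.
2 redundant: M3, M4.

2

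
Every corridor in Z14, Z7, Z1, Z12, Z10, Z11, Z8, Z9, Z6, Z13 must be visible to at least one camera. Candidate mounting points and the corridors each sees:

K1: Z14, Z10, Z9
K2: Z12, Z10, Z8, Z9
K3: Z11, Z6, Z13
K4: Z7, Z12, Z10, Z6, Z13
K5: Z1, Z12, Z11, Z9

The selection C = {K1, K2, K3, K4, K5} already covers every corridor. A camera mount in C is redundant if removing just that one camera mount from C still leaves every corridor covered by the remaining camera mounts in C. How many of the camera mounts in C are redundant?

1

Drop K1: Z14 uncovered — not redundant.
Drop K2: Z8 uncovered — not redundant.
Drop K3: the rest still cover every corridor — redundant.
Drop K4: Z7 uncovered — not redundant.
Drop K5: Z1 uncovered — not redundant.
1 redundant: K3.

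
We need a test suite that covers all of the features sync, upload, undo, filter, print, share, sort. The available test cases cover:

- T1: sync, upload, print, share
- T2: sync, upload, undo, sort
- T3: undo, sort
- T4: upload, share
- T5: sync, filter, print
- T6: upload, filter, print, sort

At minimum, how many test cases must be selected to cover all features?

3

T1, T2, T5 together cover {sync, upload, undo, filter, print, share, sort} — every feature.
No 2 of the 6 test cases cover everything (all 15 pairs fall short), so 3 is minimum.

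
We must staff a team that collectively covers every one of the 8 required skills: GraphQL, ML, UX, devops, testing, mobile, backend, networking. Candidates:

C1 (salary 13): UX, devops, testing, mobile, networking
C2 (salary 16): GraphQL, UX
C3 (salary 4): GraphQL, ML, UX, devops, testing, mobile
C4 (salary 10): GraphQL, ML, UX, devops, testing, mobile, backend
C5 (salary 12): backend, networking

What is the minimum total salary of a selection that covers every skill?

C3, C5 cover every skill at salary 4 + 12 = 16.
Any cover uses at least 2 candidates; among all covering selections none totals below 16.

16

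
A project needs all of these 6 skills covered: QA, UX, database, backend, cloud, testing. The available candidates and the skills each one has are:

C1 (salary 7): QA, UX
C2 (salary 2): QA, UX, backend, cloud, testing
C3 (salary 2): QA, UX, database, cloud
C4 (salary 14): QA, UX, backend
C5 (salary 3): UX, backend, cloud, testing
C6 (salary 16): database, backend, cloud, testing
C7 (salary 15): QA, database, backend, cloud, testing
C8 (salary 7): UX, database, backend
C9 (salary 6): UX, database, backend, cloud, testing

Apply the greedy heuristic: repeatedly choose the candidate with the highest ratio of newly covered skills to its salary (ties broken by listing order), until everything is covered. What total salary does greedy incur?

Pick 1: C2 adds 5 new (QA, UX, backend, cloud, testing) at salary 2 (ratio 5/2).
Pick 2: C3 adds 1 new (database) at salary 2 (ratio 1/2).
Greedy total salary: 2 + 2 = 4.

4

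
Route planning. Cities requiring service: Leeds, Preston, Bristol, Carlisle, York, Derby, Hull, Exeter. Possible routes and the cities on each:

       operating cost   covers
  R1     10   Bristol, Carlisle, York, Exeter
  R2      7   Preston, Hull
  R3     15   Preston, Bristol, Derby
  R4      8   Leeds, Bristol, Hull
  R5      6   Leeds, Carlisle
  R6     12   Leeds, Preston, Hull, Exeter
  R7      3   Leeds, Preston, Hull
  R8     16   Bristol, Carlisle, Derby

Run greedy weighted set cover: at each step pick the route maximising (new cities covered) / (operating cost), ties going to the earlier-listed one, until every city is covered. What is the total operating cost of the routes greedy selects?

28

Pick 1: R7 adds 3 new (Leeds, Preston, Hull) at operating cost 3 (ratio 3/3).
Pick 2: R1 adds 4 new (Bristol, Carlisle, York, Exeter) at operating cost 10 (ratio 4/10).
Pick 3: R3 adds 1 new (Derby) at operating cost 15 (ratio 1/15).
Greedy total operating cost: 3 + 10 + 15 = 28.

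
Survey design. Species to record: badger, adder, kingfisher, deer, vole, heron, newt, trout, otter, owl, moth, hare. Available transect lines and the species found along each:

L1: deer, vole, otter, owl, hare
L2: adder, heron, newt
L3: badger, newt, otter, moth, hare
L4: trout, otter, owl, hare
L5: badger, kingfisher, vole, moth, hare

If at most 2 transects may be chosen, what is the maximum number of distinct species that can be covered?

Choosing L1, L2 covers {adder, deer, vole, heron, newt, otter, owl, hare} — 8 species.
No choice of 2 transects does better; here badger, kingfisher, trout, moth are left uncovered.

8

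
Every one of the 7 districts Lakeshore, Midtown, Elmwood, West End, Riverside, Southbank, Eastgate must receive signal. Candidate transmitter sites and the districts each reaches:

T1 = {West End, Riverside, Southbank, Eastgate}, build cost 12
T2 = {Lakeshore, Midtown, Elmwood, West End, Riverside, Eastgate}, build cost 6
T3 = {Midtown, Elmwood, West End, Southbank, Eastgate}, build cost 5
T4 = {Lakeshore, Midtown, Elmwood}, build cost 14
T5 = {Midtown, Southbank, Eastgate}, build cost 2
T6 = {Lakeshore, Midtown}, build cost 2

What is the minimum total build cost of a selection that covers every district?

T2, T5 cover every district at build cost 6 + 2 = 8.
Any cover uses at least 2 transmitter sites; among all covering selections none totals below 8.

8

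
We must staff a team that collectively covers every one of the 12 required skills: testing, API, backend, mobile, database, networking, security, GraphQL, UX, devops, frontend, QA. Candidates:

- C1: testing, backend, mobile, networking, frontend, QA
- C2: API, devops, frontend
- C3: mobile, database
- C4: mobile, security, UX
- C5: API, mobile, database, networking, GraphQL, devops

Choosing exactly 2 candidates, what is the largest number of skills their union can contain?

10

Choosing C1, C5 covers {testing, API, backend, mobile, database, networking, GraphQL, devops, frontend, QA} — 10 skills.
No choice of 2 candidates does better; here security, UX are left uncovered.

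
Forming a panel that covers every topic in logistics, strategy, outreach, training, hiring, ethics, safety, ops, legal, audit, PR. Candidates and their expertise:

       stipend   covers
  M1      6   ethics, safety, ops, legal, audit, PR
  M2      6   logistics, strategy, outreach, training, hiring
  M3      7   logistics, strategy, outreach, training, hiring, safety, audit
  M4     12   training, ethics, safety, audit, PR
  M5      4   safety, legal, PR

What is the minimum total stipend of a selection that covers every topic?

12

M1, M2 cover every topic at stipend 6 + 6 = 12.
Any cover uses at least 2 members; among all covering selections none totals below 12.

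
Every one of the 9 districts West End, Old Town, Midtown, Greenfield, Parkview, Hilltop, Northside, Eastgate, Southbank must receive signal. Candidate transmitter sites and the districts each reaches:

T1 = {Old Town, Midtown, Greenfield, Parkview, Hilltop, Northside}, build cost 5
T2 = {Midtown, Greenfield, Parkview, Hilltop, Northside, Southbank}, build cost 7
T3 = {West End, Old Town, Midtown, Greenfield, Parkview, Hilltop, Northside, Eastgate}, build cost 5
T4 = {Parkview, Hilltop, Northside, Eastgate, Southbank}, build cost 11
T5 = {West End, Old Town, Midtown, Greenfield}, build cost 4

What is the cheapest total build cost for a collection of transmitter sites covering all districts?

12

T2, T3 cover every district at build cost 7 + 5 = 12.
Any cover uses at least 2 transmitter sites; among all covering selections none totals below 12.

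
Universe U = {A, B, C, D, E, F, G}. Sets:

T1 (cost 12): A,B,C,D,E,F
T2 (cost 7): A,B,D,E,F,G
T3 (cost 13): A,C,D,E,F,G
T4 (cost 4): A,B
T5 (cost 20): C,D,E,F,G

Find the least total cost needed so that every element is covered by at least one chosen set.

T3, T4 cover every element at cost 13 + 4 = 17.
Any cover uses at least 2 sets; among all covering selections none totals below 17.
Greedy by coverage-per-cost would pick T2, T1 for 19 — worse than the optimum 17.

17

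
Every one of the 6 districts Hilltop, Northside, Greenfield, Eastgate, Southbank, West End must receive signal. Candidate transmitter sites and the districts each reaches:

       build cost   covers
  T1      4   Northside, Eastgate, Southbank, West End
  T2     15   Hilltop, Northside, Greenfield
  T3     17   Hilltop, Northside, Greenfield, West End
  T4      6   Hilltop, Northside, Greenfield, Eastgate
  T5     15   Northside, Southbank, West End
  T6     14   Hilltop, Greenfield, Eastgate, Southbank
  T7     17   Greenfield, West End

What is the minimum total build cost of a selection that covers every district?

10

T1, T4 cover every district at build cost 4 + 6 = 10.
Any cover uses at least 2 transmitter sites; among all covering selections none totals below 10.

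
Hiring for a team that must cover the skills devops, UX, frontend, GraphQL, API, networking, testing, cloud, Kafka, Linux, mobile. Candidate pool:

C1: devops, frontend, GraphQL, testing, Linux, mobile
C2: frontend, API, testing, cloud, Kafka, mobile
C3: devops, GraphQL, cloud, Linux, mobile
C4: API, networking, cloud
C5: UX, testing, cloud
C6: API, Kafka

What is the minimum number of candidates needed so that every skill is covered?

4

C1, C2, C4, C5 together cover {devops, UX, frontend, GraphQL, API, networking, testing, cloud, Kafka, Linux, mobile} — every skill.
No 3 of the 6 candidates cover everything (all 20 triples fall short), so 4 is minimum.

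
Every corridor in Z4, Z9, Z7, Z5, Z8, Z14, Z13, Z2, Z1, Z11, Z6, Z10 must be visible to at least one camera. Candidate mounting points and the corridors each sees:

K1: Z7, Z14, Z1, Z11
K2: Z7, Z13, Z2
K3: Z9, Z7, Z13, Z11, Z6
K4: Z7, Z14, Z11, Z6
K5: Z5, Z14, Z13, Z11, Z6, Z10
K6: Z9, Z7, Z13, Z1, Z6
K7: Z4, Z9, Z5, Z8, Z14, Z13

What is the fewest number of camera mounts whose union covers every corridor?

K1, K2, K5, K7 together cover {Z4, Z9, Z7, Z5, Z8, Z14, Z13, Z2, Z1, Z11, Z6, Z10} — every corridor.
No 3 of the 7 camera mounts cover everything (all 35 triples fall short), so 4 is minimum.

4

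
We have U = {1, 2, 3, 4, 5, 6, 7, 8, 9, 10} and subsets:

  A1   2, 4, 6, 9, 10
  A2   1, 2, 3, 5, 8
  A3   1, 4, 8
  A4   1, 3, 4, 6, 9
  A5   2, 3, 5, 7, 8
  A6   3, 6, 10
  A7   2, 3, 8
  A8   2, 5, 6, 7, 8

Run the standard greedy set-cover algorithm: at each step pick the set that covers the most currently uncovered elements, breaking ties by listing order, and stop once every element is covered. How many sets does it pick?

Pick 1: A1 covers 5 new elements (2, 4, 6, 9, 10).
Pick 2: A2 covers 4 new elements (1, 3, 5, 8).
Pick 3: A5 covers 1 new elements (7).
Greedy uses 3 sets.

3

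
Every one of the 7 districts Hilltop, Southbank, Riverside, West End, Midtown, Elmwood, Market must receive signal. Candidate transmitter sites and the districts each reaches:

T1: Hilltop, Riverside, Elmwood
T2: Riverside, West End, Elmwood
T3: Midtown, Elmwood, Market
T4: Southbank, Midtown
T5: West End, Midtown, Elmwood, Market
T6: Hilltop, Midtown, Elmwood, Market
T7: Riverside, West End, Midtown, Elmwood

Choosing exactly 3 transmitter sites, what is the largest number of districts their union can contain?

7

Choosing T1, T4, T5 covers {Hilltop, Southbank, Riverside, West End, Midtown, Elmwood, Market} — 7 districts.
That is all 7 districts.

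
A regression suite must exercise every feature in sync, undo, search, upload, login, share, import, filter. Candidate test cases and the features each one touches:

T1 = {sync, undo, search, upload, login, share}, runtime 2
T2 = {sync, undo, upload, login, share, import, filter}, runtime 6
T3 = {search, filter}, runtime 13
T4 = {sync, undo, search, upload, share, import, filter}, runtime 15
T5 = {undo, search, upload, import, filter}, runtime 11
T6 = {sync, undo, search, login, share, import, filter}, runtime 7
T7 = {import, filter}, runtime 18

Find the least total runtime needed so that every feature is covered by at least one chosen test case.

8

T1, T2 cover every feature at runtime 2 + 6 = 8.
Any cover uses at least 2 test cases; among all covering selections none totals below 8.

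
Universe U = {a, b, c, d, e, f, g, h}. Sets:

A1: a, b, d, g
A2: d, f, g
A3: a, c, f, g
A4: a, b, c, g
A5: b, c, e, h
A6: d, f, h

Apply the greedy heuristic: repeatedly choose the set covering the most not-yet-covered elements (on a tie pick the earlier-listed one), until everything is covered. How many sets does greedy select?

Pick 1: A1 covers 4 new elements (a, b, d, g).
Pick 2: A5 covers 3 new elements (c, e, h).
Pick 3: A2 covers 1 new elements (f).
Greedy uses 3 sets.

3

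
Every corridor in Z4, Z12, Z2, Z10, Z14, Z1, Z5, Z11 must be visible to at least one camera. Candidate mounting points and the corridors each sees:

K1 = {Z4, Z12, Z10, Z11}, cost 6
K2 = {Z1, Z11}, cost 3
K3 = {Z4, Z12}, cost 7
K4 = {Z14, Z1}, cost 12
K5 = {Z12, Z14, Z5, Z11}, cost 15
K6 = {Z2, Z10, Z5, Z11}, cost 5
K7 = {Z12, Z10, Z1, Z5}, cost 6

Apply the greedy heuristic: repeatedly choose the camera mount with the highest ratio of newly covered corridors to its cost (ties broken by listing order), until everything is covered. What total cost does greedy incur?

Pick 1: K6 adds 4 new (Z2, Z10, Z5, Z11) at cost 5 (ratio 4/5).
Pick 2: K1 adds 2 new (Z4, Z12) at cost 6 (ratio 2/6).
Pick 3: K2 adds 1 new (Z1) at cost 3 (ratio 1/3).
Pick 4: K4 adds 1 new (Z14) at cost 12 (ratio 1/12).
Greedy total cost: 5 + 6 + 3 + 12 = 26. (The true optimum is 23, so greedy overshoots here.)

26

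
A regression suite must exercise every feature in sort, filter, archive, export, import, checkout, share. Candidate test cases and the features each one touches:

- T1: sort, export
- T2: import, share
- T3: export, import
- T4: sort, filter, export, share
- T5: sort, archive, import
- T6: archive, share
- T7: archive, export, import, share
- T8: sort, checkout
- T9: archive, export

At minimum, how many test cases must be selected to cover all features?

T4, T5, T8 together cover {sort, filter, archive, export, import, checkout, share} — every feature.
No 2 of the 9 test cases cover everything (all 36 pairs fall short), so 3 is minimum.

3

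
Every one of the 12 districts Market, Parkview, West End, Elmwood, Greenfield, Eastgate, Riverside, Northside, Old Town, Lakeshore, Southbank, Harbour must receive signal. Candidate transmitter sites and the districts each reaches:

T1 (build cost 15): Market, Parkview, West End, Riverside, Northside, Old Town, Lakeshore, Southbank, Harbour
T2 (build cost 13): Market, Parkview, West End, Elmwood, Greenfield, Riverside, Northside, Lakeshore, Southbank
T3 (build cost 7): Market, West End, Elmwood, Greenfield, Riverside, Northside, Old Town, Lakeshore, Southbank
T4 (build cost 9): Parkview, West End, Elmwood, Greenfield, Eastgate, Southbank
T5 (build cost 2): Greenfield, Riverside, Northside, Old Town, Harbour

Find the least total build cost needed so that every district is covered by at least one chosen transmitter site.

18

T3, T4, T5 cover every district at build cost 7 + 9 + 2 = 18.
Any cover uses at least 2 transmitter sites; among all covering selections none totals below 18.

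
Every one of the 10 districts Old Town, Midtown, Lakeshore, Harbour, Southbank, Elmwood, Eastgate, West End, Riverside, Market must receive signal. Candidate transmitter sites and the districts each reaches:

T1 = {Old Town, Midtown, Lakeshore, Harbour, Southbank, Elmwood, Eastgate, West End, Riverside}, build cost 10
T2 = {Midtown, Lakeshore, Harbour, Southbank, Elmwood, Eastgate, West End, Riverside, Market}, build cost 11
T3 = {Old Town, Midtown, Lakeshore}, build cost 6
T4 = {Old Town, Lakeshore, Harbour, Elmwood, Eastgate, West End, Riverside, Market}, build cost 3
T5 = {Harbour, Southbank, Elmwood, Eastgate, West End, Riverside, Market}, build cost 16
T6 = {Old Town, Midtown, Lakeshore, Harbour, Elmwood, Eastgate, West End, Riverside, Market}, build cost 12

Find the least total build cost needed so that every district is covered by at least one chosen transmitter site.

13

T1, T4 cover every district at build cost 10 + 3 = 13.
Any cover uses at least 2 transmitter sites; among all covering selections none totals below 13.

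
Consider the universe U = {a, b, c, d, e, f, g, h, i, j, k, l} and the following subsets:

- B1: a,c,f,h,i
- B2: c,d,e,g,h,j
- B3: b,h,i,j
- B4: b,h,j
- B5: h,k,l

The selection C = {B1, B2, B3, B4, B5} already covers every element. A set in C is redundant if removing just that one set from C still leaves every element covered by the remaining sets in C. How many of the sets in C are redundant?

2

Drop B1: a, f uncovered — not redundant.
Drop B2: d, e, g uncovered — not redundant.
Drop B3: the rest still cover every element — redundant.
Drop B4: the rest still cover every element — redundant.
Drop B5: k, l uncovered — not redundant.
2 redundant: B3, B4.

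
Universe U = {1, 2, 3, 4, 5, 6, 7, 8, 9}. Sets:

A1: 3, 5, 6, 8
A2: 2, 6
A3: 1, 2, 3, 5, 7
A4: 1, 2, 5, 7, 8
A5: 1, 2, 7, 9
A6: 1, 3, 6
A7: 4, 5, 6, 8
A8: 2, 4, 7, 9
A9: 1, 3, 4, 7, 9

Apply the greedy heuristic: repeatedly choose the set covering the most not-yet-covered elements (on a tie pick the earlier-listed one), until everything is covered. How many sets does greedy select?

Pick 1: A3 covers 5 new elements (1, 2, 3, 5, 7).
Pick 2: A7 covers 3 new elements (4, 6, 8).
Pick 3: A5 covers 1 new elements (9).
Greedy uses 3 sets.

3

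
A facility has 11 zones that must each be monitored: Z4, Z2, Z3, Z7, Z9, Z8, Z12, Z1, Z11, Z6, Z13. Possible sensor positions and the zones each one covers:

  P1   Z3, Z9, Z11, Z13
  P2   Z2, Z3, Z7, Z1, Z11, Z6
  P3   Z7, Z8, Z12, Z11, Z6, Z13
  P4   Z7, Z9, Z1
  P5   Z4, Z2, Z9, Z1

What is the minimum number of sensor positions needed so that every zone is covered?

3

P1, P3, P5 together cover {Z4, Z2, Z3, Z7, Z9, Z8, Z12, Z1, Z11, Z6, Z13} — every zone.
No 2 of the 5 sensor positions cover everything (all 10 pairs fall short), so 3 is minimum.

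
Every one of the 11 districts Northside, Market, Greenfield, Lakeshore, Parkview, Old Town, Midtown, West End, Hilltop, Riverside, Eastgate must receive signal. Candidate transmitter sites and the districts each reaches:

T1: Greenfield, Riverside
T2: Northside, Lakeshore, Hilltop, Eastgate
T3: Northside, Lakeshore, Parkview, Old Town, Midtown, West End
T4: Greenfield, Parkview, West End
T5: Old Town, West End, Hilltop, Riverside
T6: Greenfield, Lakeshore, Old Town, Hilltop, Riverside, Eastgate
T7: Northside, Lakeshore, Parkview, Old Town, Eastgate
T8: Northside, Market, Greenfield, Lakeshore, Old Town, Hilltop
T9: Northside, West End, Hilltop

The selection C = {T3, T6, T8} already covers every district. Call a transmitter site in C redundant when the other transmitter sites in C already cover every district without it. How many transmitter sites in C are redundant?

Drop T3: Parkview, Midtown, West End uncovered — not redundant.
Drop T6: Riverside, Eastgate uncovered — not redundant.
Drop T8: Market uncovered — not redundant.
None of the transmitter sites in C is redundant.

0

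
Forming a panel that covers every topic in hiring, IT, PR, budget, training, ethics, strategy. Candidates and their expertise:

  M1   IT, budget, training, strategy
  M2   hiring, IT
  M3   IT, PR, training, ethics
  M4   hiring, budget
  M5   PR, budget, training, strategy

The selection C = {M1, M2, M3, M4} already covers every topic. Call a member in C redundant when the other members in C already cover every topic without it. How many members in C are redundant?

2

Drop M1: strategy uncovered — not redundant.
Drop M2: the rest still cover every topic — redundant.
Drop M3: PR, ethics uncovered — not redundant.
Drop M4: the rest still cover every topic — redundant.
2 redundant: M2, M4.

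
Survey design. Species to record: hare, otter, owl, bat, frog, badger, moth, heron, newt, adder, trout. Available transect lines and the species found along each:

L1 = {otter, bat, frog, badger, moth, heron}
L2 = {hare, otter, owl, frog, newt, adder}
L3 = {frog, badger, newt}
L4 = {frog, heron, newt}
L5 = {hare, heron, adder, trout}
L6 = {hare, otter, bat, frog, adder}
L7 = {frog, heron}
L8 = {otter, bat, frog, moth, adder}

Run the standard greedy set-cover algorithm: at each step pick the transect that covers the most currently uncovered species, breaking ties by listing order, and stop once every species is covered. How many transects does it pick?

3

Pick 1: L1 covers 6 new species (otter, bat, frog, badger, moth, heron).
Pick 2: L2 covers 4 new species (hare, owl, newt, adder).
Pick 3: L5 covers 1 new species (trout).
Greedy uses 3 transects.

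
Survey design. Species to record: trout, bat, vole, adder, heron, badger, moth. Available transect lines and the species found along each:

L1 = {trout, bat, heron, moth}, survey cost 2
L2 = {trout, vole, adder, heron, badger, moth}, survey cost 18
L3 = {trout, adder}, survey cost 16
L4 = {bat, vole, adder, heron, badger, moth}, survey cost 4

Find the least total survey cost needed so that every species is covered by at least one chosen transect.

L1, L4 cover every species at survey cost 2 + 4 = 6.
Any cover uses at least 2 transects; among all covering selections none totals below 6.

6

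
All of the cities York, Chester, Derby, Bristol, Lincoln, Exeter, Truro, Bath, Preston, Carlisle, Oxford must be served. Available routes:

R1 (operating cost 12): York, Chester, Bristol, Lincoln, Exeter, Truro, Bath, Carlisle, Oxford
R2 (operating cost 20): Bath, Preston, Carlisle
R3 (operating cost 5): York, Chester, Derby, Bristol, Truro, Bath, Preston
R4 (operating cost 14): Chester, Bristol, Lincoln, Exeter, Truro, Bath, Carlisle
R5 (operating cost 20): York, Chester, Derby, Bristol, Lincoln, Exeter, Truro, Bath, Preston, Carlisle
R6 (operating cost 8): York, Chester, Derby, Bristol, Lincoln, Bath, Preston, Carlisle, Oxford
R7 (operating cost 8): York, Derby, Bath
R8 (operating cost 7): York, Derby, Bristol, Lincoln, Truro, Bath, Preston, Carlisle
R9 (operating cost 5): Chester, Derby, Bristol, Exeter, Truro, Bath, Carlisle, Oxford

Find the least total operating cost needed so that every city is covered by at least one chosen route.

12

R8, R9 cover every city at operating cost 7 + 5 = 12.
Any cover uses at least 2 routes; among all covering selections none totals below 12.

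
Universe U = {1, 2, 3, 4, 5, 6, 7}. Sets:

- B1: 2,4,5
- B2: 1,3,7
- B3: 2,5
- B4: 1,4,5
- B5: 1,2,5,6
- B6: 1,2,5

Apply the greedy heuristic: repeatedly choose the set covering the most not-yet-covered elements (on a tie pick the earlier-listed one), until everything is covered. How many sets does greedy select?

3

Pick 1: B5 covers 4 new elements (1, 2, 5, 6).
Pick 2: B2 covers 2 new elements (3, 7).
Pick 3: B1 covers 1 new elements (4).
Greedy uses 3 sets.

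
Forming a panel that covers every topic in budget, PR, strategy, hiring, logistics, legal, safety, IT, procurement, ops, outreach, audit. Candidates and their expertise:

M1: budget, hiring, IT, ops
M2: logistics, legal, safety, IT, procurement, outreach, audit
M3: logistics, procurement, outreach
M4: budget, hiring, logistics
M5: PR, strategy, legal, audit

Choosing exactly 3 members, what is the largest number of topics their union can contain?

12

Choosing M1, M2, M5 covers {budget, PR, strategy, hiring, logistics, legal, safety, IT, procurement, ops, outreach, audit} — 12 topics.
That is all 12 topics.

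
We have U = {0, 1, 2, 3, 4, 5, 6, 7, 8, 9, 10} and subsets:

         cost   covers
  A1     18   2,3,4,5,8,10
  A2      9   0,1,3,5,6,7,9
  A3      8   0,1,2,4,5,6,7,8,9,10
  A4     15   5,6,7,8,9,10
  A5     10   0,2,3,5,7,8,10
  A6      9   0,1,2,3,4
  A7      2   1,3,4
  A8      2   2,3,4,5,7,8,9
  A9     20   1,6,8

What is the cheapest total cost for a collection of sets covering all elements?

A3, A7 cover every element at cost 8 + 2 = 10.
Any cover uses at least 2 sets; among all covering selections none totals below 10.

10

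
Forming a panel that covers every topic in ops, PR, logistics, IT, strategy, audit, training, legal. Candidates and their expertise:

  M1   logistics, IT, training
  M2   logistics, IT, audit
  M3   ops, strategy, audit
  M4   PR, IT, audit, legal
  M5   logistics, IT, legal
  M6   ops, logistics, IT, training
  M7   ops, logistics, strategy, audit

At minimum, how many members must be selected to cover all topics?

3

M1, M3, M4 together cover {ops, PR, logistics, IT, strategy, audit, training, legal} — every topic.
No 2 of the 7 members cover everything (all 21 pairs fall short), so 3 is minimum.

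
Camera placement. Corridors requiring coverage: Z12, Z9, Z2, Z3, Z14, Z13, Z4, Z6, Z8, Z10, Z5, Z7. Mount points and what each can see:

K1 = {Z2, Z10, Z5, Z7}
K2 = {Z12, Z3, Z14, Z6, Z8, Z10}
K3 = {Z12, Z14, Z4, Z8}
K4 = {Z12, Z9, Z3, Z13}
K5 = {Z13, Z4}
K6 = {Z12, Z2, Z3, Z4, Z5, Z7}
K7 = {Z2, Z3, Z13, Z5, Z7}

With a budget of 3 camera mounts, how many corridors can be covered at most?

Choosing K2, K4, K6 covers {Z12, Z9, Z2, Z3, Z14, Z13, Z4, Z6, Z8, Z10, Z5, Z7} — 12 corridors.
That is all 12 corridors.

12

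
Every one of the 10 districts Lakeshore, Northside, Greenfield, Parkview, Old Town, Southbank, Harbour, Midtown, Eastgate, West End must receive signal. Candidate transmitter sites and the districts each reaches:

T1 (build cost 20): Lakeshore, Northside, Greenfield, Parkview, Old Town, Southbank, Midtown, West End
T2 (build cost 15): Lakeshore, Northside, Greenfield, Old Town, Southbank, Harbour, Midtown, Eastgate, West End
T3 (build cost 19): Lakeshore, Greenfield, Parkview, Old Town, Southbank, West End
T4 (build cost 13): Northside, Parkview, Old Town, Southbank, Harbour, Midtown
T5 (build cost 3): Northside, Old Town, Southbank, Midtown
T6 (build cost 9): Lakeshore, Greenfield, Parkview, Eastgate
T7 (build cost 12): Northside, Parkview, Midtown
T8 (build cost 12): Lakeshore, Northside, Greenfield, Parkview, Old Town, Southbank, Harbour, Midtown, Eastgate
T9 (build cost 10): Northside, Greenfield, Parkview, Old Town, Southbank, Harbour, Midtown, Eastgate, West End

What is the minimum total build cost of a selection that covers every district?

T6, T9 cover every district at build cost 9 + 10 = 19.
Any cover uses at least 2 transmitter sites; among all covering selections none totals below 19.
Greedy by coverage-per-build cost would pick T5, T9, T6 for 22 — worse than the optimum 19.

19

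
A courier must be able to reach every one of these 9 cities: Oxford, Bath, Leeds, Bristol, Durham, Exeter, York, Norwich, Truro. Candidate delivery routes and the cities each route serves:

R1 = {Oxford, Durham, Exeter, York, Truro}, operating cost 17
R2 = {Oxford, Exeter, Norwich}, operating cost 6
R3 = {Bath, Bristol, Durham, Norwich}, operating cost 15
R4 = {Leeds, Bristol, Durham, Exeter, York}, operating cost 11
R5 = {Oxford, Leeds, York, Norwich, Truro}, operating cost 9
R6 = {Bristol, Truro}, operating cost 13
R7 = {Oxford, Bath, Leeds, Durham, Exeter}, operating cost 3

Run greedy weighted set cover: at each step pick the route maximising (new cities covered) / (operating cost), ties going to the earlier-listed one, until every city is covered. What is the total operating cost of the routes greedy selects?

23

Pick 1: R7 adds 5 new (Oxford, Bath, Leeds, Durham, Exeter) at operating cost 3 (ratio 5/3).
Pick 2: R5 adds 3 new (York, Norwich, Truro) at operating cost 9 (ratio 3/9).
Pick 3: R4 adds 1 new (Bristol) at operating cost 11 (ratio 1/11).
Greedy total operating cost: 3 + 9 + 11 = 23.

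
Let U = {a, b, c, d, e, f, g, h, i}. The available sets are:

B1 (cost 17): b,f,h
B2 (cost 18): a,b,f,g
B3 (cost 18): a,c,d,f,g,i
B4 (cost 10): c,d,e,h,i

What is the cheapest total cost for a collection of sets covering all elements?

B2, B4 cover every element at cost 18 + 10 = 28.
Any cover uses at least 2 sets; among all covering selections none totals below 28.

28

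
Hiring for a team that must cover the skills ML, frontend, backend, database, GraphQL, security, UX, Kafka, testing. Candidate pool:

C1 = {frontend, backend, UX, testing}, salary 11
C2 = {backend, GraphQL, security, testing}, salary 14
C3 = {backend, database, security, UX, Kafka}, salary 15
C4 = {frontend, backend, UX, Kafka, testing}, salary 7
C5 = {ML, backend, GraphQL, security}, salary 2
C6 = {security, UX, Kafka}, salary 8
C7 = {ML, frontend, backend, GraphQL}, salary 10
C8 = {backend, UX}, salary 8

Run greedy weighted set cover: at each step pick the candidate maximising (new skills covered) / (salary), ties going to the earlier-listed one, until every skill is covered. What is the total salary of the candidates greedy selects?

Pick 1: C5 adds 4 new (ML, backend, GraphQL, security) at salary 2 (ratio 4/2).
Pick 2: C4 adds 4 new (frontend, UX, Kafka, testing) at salary 7 (ratio 4/7).
Pick 3: C3 adds 1 new (database) at salary 15 (ratio 1/15).
Greedy total salary: 2 + 7 + 15 = 24.

24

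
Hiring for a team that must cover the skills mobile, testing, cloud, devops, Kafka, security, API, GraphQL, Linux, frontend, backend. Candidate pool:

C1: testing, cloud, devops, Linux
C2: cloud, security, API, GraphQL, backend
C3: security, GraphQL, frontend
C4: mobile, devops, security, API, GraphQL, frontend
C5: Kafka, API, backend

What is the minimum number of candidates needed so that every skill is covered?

C1, C4, C5 together cover {mobile, testing, cloud, devops, Kafka, security, API, GraphQL, Linux, frontend, backend} — every skill.
No 2 of the 5 candidates cover everything (all 10 pairs fall short), so 3 is minimum.

3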